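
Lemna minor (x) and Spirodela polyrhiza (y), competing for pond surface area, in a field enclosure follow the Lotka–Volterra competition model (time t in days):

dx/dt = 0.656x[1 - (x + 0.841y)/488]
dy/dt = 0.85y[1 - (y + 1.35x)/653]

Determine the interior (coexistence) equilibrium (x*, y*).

x* ≈ 452, y* ≈ 42.9

Setting both brackets to zero gives the nullclines x + 0.841y = 488 and 1.35x + y = 653.
Substituting y = 653 - 1.35x into the first: x(1 - 0.841·1.35) = 488 - 0.841·653.
So x* = -61.2/-0.135 = 452, and then y* = 653 - 1.35·452 = 42.9.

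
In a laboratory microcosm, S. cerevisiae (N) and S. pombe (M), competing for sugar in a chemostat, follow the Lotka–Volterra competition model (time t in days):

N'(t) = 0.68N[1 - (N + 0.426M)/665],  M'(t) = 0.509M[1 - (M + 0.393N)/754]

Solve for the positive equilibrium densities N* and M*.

Setting both brackets to zero gives the nullclines N + 0.426M = 665 and 0.393N + M = 754.
Substituting M = 754 - 0.393N into the first: N(1 - 0.426·0.393) = 665 - 0.426·754.
So N* = 344/0.833 = 413, and then M* = 754 - 0.393·413 = 592.

N* ≈ 413, M* ≈ 592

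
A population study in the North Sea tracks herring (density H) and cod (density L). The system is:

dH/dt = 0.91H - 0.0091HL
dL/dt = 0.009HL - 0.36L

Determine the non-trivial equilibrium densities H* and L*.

Set dL/dt = 0 with L > 0: 0.009H - 0.36 = 0, so H* = 0.36/0.009 = 40.
Set dH/dt = 0 with H > 0: 0.91 - 0.0091L = 0, so L* = 0.91/0.0091 = 100.

H* ≈ 40, L* ≈ 100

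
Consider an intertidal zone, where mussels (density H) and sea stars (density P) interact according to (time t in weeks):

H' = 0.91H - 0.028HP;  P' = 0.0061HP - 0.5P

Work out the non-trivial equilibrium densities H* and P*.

H* ≈ 82, P* ≈ 32.5

Set dP/dt = 0 with P > 0: 0.0061H - 0.5 = 0, so H* = 0.5/0.0061 = 82.
Set dH/dt = 0 with H > 0: 0.91 - 0.028P = 0, so P* = 0.91/0.028 = 32.5.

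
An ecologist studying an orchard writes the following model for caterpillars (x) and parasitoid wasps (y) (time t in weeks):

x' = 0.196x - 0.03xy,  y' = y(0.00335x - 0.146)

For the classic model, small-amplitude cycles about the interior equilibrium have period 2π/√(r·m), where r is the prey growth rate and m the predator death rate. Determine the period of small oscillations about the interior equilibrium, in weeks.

Here r = 0.196 and m = 0.146, so r·m = 0.0286.
ω = √0.0286 = 0.169 per week, hence T = 2π/ω ≈ 37.1 weeks.

T ≈ 37.1 weeks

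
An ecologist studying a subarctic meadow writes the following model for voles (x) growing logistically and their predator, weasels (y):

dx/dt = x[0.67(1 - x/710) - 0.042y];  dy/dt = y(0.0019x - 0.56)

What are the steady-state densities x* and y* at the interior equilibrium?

x* ≈ 295, y* ≈ 9.33

From dy/dt = 0 with y > 0: 0.0019x* = 0.56, so x* = 295.
Substitute into dx/dt = 0: 0.67(1 - 295/710) = 0.042y*.
The bracket is 0.585, giving y* = 0.392/0.042 = 9.33.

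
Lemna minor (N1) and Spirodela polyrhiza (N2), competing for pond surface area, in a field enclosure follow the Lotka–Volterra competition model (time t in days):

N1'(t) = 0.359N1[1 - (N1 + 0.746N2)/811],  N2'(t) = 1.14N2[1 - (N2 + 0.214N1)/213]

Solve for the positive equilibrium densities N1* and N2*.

Setting both brackets to zero gives the nullclines N1 + 0.746N2 = 811 and 0.214N1 + N2 = 213.
Substituting N2 = 213 - 0.214N1 into the first: N1(1 - 0.746·0.214) = 811 - 0.746·213.
So N1* = 652/0.84 = 776, and then N2* = 213 - 0.214·776 = 46.9.

N1* ≈ 776, N2* ≈ 46.9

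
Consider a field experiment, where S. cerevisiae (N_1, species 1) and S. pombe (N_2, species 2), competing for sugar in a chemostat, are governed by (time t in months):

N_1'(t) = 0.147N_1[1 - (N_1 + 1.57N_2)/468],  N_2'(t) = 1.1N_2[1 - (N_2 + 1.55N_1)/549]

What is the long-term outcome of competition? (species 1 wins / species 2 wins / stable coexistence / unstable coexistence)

unstable coexistence (outcome depends on initial conditions)

Compare the nullcline intercepts: K1/α12 = 468/1.57 = 298 < K2 = 549; K2/α21 = 549/1.55 = 354 < K1 = 468.
Since both are reversed, neither can invade when rare; the interior point is a saddle.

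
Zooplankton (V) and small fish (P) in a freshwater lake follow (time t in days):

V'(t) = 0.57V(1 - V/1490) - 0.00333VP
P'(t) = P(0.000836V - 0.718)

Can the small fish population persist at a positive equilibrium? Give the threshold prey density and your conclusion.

The predator equation gives dP/dt > 0 only when V > 0.718/0.000836 = 859.
Without the predator, V → K = 1490. Since 1490 > 859, the predator can invade and persist.

Threshold V = 859; K > 859, so yes, the predator persists.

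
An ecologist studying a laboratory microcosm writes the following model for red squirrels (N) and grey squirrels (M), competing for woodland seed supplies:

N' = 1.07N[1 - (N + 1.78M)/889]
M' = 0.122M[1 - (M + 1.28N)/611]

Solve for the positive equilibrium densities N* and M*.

Setting both brackets to zero gives the nullclines N + 1.78M = 889 and 1.28N + M = 611.
Substituting M = 611 - 1.28N into the first: N(1 - 1.78·1.28) = 889 - 1.78·611.
So N* = -199/-1.28 = 155, and then M* = 611 - 1.28·155 = 412.

N* ≈ 155, M* ≈ 412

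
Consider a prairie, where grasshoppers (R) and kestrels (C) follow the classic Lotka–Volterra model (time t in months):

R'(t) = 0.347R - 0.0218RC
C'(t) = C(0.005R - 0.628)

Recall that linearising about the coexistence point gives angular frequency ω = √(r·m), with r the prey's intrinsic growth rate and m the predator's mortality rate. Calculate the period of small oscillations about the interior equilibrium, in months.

T ≈ 13.5 months

Here r = 0.347 and m = 0.628, so r·m = 0.218.
ω = √0.218 = 0.467 per month, hence T = 2π/ω ≈ 13.5 months.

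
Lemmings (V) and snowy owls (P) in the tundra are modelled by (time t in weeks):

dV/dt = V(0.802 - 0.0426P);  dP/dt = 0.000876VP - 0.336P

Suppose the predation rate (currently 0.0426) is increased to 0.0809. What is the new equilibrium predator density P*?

P* ≈ 9.91

At the interior fixed point, setting dV/dt = 0 with V > 0 fixes P* = (prey growth rate)/(VP coefficient) — independent of the other coefficients.
With the change, P* = 0.802/0.0809 = 9.91; it falls from 18.8.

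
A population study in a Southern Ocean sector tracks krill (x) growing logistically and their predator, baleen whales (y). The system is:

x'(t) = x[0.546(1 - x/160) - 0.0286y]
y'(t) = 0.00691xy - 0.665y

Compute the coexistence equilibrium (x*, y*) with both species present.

x* ≈ 96.2, y* ≈ 7.61

From dy/dt = 0 with y > 0: 0.00691x* = 0.665, so x* = 96.2.
Substitute into dx/dt = 0: 0.546(1 - 96.2/160) = 0.0286y*.
The bracket is 0.399, giving y* = 0.218/0.0286 = 7.61.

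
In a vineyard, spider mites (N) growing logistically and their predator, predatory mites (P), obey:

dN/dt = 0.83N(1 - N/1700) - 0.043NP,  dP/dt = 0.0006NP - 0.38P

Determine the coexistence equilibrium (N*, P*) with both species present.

N* ≈ 633, P* ≈ 12.1

From dP/dt = 0 with P > 0: 0.0006N* = 0.38, so N* = 633.
Substitute into dN/dt = 0: 0.83(1 - 633/1700) = 0.043P*.
The bracket is 0.627, giving P* = 0.521/0.043 = 12.1.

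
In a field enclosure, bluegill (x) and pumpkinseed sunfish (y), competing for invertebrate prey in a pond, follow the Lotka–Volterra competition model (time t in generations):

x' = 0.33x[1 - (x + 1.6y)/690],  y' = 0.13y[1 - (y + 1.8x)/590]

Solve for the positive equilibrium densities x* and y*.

Setting both brackets to zero gives the nullclines x + 1.6y = 690 and 1.8x + y = 590.
Substituting y = 590 - 1.8x into the first: x(1 - 1.6·1.8) = 690 - 1.6·590.
So x* = -254/-1.88 = 135, and then y* = 590 - 1.8·135 = 347.

x* ≈ 135, y* ≈ 347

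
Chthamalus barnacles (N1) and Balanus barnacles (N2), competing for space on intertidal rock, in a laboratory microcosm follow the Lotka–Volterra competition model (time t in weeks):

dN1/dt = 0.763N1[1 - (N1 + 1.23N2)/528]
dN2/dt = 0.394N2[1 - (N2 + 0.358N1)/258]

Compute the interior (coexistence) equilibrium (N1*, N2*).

Setting both brackets to zero gives the nullclines N1 + 1.23N2 = 528 and 0.358N1 + N2 = 258.
Substituting N2 = 258 - 0.358N1 into the first: N1(1 - 1.23·0.358) = 528 - 1.23·258.
So N1* = 211/0.56 = 376, and then N2* = 258 - 0.358·376 = 123.

N1* ≈ 376, N2* ≈ 123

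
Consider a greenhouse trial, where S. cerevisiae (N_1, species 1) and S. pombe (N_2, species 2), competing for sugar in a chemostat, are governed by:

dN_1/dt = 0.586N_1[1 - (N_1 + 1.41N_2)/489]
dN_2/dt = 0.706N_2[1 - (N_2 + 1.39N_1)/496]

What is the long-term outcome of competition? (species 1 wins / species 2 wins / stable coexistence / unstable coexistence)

Compare the nullcline intercepts: K1/α12 = 489/1.41 = 347 < K2 = 496; K2/α21 = 496/1.39 = 357 < K1 = 489.
Since both are reversed, neither can invade when rare; the interior point is a saddle.

unstable coexistence (outcome depends on initial conditions)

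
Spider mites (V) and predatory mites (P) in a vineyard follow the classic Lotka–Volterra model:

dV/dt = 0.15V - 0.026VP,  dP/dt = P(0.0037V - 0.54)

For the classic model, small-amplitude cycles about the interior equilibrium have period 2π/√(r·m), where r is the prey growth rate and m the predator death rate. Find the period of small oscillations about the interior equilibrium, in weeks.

T ≈ 22.1 weeks

Here r = 0.15 and m = 0.54, so r·m = 0.081.
ω = √0.081 = 0.285 per week, hence T = 2π/ω ≈ 22.1 weeks.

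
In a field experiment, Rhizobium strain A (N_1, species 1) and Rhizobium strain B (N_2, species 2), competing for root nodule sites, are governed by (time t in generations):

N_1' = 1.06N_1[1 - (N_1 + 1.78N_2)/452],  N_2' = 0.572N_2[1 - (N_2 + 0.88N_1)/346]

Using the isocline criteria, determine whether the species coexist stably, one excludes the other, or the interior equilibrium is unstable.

unstable coexistence (outcome depends on initial conditions)

Compare the nullcline intercepts: K1/α12 = 452/1.78 = 254 < K2 = 346; K2/α21 = 346/0.88 = 393 < K1 = 452.
Since both are reversed, neither can invade when rare; the interior point is a saddle.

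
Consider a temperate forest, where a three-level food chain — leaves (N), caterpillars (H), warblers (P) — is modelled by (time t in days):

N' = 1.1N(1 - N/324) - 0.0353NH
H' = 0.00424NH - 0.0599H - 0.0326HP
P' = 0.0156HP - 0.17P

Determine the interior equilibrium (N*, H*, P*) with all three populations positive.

N* ≈ 211, H* ≈ 10.9, P* ≈ 25.6

From dP/dt = 0: 0.0156H* = 0.17, so H* = 10.9.
From dN/dt = 0: 1.1(1 - N*/324) = 0.0353·10.9, giving N* = 324·(1 - 0.35) = 211.
From dH/dt = 0: 0.00424·211 - 0.0599 = 0.0326P*, so P* = 0.833/0.0326 = 25.6.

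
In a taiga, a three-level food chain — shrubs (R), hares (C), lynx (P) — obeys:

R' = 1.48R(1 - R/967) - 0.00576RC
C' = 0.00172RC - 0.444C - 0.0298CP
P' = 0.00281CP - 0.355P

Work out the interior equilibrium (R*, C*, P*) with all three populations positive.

R* ≈ 492, C* ≈ 126, P* ≈ 13.5

From dP/dt = 0: 0.00281C* = 0.355, so C* = 126.
From dR/dt = 0: 1.48(1 - R*/967) = 0.00576·126, giving R* = 967·(1 - 0.492) = 492.
From dC/dt = 0: 0.00172·492 - 0.444 = 0.0298P*, so P* = 0.401/0.0298 = 13.5.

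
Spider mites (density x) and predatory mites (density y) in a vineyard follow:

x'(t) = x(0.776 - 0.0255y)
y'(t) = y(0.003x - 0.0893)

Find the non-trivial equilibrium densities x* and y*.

x* ≈ 29.8, y* ≈ 30.4

Set dy/dt = 0 with y > 0: 0.003x - 0.0893 = 0, so x* = 0.0893/0.003 = 29.8.
Set dx/dt = 0 with x > 0: 0.776 - 0.0255y = 0, so y* = 0.776/0.0255 = 30.4.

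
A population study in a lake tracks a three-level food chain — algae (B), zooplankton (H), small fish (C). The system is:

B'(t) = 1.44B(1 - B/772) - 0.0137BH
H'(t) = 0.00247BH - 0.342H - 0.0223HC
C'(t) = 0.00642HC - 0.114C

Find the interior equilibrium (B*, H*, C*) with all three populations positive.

From dC/dt = 0: 0.00642H* = 0.114, so H* = 17.8.
From dB/dt = 0: 1.44(1 - B*/772) = 0.0137·17.8, giving B* = 772·(1 - 0.169) = 642.
From dH/dt = 0: 0.00247·642 - 0.342 = 0.0223C*, so C* = 1.24/0.0223 = 55.7.

B* ≈ 642, H* ≈ 17.8, C* ≈ 55.7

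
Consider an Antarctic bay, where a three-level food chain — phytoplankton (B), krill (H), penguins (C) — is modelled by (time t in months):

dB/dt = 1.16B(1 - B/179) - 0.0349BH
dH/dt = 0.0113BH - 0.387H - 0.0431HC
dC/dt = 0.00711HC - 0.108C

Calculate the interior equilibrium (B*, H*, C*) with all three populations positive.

From dC/dt = 0: 0.00711H* = 0.108, so H* = 15.2.
From dB/dt = 0: 1.16(1 - B*/179) = 0.0349·15.2, giving B* = 179·(1 - 0.457) = 97.2.
From dH/dt = 0: 0.0113·97.2 - 0.387 = 0.0431C*, so C* = 0.711/0.0431 = 16.5.

B* ≈ 97.2, H* ≈ 15.2, C* ≈ 16.5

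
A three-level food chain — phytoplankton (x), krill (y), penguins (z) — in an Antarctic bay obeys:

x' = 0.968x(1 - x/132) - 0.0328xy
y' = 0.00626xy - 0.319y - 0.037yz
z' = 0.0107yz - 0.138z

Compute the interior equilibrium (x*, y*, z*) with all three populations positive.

From dz/dt = 0: 0.0107y* = 0.138, so y* = 12.9.
From dx/dt = 0: 0.968(1 - x*/132) = 0.0328·12.9, giving x* = 132·(1 - 0.437) = 74.3.
From dy/dt = 0: 0.00626·74.3 - 0.319 = 0.037z*, so z* = 0.146/0.037 = 3.95.

x* ≈ 74.3, y* ≈ 12.9, z* ≈ 3.95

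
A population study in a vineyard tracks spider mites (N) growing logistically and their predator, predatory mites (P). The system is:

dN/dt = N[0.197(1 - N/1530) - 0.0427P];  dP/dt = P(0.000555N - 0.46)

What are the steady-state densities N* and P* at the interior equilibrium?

From dP/dt = 0 with P > 0: 0.000555N* = 0.46, so N* = 829.
Substitute into dN/dt = 0: 0.197(1 - 829/1530) = 0.0427P*.
The bracket is 0.458, giving P* = 0.0903/0.0427 = 2.11.

N* ≈ 829, P* ≈ 2.11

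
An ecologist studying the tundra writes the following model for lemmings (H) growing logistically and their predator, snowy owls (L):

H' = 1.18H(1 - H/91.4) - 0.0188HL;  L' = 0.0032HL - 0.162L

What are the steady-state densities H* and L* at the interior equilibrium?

From dL/dt = 0 with L > 0: 0.0032H* = 0.162, so H* = 50.6.
Substitute into dH/dt = 0: 1.18(1 - 50.6/91.4) = 0.0188L*.
The bracket is 0.446, giving L* = 0.526/0.0188 = 28.

H* ≈ 50.6, L* ≈ 28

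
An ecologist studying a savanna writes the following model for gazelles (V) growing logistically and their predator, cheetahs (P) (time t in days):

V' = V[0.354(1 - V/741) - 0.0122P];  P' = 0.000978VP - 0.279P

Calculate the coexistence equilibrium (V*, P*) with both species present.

From dP/dt = 0 with P > 0: 0.000978V* = 0.279, so V* = 285.
Substitute into dV/dt = 0: 0.354(1 - 285/741) = 0.0122P*.
The bracket is 0.615, giving P* = 0.218/0.0122 = 17.8.

V* ≈ 285, P* ≈ 17.8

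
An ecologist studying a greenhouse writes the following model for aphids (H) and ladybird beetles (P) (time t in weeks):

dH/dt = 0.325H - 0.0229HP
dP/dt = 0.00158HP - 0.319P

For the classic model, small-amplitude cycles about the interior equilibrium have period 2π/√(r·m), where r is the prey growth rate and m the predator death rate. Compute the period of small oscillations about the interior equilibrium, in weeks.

T ≈ 19.5 weeks

Here r = 0.325 and m = 0.319, so r·m = 0.104.
ω = √0.104 = 0.322 per week, hence T = 2π/ω ≈ 19.5 weeks.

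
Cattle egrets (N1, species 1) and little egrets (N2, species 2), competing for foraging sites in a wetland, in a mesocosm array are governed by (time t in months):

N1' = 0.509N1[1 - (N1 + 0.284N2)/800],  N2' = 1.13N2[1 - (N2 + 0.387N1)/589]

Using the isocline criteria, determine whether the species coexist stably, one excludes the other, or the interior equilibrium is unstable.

Compare the nullcline intercepts: K1/α12 = 800/0.284 = 2820 > K2 = 589; K2/α21 = 589/0.387 = 1520 > K1 = 800.
Since both inequalities hold, each species can invade when rare, so the interior equilibrium is stable.

stable coexistence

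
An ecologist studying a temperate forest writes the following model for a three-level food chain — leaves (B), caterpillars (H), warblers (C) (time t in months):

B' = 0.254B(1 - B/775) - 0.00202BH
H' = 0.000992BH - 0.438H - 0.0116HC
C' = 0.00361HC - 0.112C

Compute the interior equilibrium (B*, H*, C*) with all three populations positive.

B* ≈ 584, H* ≈ 31, C* ≈ 12.2

From dC/dt = 0: 0.00361H* = 0.112, so H* = 31.
From dB/dt = 0: 0.254(1 - B*/775) = 0.00202·31, giving B* = 775·(1 - 0.247) = 584.
From dH/dt = 0: 0.000992·584 - 0.438 = 0.0116C*, so C* = 0.141/0.0116 = 12.2.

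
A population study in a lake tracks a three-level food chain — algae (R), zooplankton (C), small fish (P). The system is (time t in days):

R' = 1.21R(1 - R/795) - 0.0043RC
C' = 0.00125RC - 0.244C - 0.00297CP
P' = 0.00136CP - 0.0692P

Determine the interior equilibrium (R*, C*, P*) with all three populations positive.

From dP/dt = 0: 0.00136C* = 0.0692, so C* = 50.9.
From dR/dt = 0: 1.21(1 - R*/795) = 0.0043·50.9, giving R* = 795·(1 - 0.181) = 651.
From dC/dt = 0: 0.00125·651 - 0.244 = 0.00297P*, so P* = 0.57/0.00297 = 192.

R* ≈ 651, C* ≈ 50.9, P* ≈ 192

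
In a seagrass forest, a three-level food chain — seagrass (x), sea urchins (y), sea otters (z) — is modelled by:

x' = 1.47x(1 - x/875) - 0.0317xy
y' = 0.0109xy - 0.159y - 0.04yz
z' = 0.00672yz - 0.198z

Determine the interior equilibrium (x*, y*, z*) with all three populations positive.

x* ≈ 319, y* ≈ 29.5, z* ≈ 83

From dz/dt = 0: 0.00672y* = 0.198, so y* = 29.5.
From dx/dt = 0: 1.47(1 - x*/875) = 0.0317·29.5, giving x* = 875·(1 - 0.635) = 319.
From dy/dt = 0: 0.0109·319 - 0.159 = 0.04z*, so z* = 3.32/0.04 = 83.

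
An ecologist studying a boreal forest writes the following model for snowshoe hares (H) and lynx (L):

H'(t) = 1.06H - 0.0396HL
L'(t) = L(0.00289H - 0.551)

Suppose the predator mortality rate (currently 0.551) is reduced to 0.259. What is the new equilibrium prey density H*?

H* ≈ 89.6

At the interior fixed point, setting dL/dt = 0 with L > 0 fixes H* = (predator death rate)/(HL coefficient) — independent of the other coefficients.
With the change, H* = 0.259/0.00289 = 89.6; it falls from 191.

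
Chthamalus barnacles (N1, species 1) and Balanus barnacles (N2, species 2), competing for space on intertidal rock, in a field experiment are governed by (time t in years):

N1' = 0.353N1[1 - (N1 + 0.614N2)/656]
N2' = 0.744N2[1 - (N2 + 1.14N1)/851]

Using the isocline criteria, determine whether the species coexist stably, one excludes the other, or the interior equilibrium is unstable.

stable coexistence

Compare the nullcline intercepts: K1/α12 = 656/0.614 = 1070 > K2 = 851; K2/α21 = 851/1.14 = 746 > K1 = 656.
Since both inequalities hold, each species can invade when rare, so the interior equilibrium is stable.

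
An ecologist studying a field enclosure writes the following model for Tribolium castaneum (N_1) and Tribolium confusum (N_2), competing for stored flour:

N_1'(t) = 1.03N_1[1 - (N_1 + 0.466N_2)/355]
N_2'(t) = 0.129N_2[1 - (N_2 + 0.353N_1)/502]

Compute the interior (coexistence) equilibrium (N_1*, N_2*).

N_1* ≈ 145, N_2* ≈ 451

Setting both brackets to zero gives the nullclines N_1 + 0.466N_2 = 355 and 0.353N_1 + N_2 = 502.
Substituting N_2 = 502 - 0.353N_1 into the first: N_1(1 - 0.466·0.353) = 355 - 0.466·502.
So N_1* = 121/0.836 = 145, and then N_2* = 502 - 0.353·145 = 451.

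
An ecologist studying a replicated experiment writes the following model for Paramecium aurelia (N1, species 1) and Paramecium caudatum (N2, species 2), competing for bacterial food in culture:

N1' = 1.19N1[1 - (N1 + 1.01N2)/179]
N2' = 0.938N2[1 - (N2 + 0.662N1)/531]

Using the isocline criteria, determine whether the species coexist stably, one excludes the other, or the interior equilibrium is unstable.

Compare the nullcline intercepts: K1/α12 = 179/1.01 = 177 < K2 = 531; K2/α21 = 531/0.662 = 802 > K1 = 179.
Since the inequalities point opposite ways, species 2 can invade but species 1 cannot.

species 2 excludes species 1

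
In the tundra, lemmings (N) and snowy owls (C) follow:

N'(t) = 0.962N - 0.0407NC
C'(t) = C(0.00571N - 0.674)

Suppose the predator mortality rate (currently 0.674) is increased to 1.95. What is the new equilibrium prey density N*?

At the interior fixed point, setting dC/dt = 0 with C > 0 fixes N* = (predator death rate)/(NC coefficient) — independent of the other coefficients.
With the change, N* = 1.95/0.00571 = 342; it rises from 118.

N* ≈ 342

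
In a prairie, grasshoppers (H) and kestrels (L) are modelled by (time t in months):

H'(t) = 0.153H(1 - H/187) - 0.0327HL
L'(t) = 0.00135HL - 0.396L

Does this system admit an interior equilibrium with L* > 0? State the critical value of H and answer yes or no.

Threshold H = 293; K < 293, so no, the predator goes extinct.

The predator equation gives dL/dt > 0 only when H > 0.396/0.00135 = 293.
Without the predator, H → K = 187. Since 187 < 293, the predator cannot invade.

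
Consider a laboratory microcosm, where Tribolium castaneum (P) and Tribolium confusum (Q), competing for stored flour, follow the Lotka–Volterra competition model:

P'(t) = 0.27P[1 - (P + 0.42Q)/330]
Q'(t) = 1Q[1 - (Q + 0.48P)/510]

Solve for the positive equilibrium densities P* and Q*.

Setting both brackets to zero gives the nullclines P + 0.42Q = 330 and 0.48P + Q = 510.
Substituting Q = 510 - 0.48P into the first: P(1 - 0.42·0.48) = 330 - 0.42·510.
So P* = 116/0.798 = 145, and then Q* = 510 - 0.48·145 = 440.

P* ≈ 145, Q* ≈ 440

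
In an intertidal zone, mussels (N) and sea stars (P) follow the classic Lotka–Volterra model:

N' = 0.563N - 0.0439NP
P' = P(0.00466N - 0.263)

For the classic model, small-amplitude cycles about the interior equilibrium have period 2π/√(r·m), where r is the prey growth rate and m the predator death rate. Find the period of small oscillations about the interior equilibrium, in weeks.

T ≈ 16.3 weeks

Here r = 0.563 and m = 0.263, so r·m = 0.148.
ω = √0.148 = 0.385 per week, hence T = 2π/ω ≈ 16.3 weeks.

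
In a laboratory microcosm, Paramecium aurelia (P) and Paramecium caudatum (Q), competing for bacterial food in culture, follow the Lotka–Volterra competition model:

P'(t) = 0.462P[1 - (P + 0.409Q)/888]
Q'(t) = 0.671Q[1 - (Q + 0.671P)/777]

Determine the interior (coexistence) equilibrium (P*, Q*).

P* ≈ 786, Q* ≈ 250

Setting both brackets to zero gives the nullclines P + 0.409Q = 888 and 0.671P + Q = 777.
Substituting Q = 777 - 0.671P into the first: P(1 - 0.409·0.671) = 888 - 0.409·777.
So P* = 570/0.726 = 786, and then Q* = 777 - 0.671·786 = 250.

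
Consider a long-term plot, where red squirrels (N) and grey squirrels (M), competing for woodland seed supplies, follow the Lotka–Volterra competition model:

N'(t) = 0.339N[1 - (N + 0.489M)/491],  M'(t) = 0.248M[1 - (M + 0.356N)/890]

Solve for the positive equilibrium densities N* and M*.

Setting both brackets to zero gives the nullclines N + 0.489M = 491 and 0.356N + M = 890.
Substituting M = 890 - 0.356N into the first: N(1 - 0.489·0.356) = 491 - 0.489·890.
So N* = 55.8/0.826 = 67.5, and then M* = 890 - 0.356·67.5 = 866.

N* ≈ 67.5, M* ≈ 866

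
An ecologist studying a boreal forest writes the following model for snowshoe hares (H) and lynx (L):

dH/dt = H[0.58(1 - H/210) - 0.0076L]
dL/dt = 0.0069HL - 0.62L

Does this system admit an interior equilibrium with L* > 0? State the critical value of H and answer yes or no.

Threshold H = 89.9; K > 89.9, so yes, the predator persists.

The predator equation gives dL/dt > 0 only when H > 0.62/0.0069 = 89.9.
Without the predator, H → K = 210. Since 210 > 89.9, the predator can invade and persist.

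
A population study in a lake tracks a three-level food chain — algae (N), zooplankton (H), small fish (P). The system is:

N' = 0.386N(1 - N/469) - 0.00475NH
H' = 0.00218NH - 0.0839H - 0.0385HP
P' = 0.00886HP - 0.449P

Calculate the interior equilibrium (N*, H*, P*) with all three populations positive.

N* ≈ 177, H* ≈ 50.7, P* ≈ 7.82

From dP/dt = 0: 0.00886H* = 0.449, so H* = 50.7.
From dN/dt = 0: 0.386(1 - N*/469) = 0.00475·50.7, giving N* = 469·(1 - 0.624) = 177.
From dH/dt = 0: 0.00218·177 - 0.0839 = 0.0385P*, so P* = 0.301/0.0385 = 7.82.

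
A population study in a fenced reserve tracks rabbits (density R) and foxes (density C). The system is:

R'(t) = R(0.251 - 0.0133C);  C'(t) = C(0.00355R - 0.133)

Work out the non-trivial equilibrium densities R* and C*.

R* ≈ 37.5, C* ≈ 18.9

Set dC/dt = 0 with C > 0: 0.00355R - 0.133 = 0, so R* = 0.133/0.00355 = 37.5.
Set dR/dt = 0 with R > 0: 0.251 - 0.0133C = 0, so C* = 0.251/0.0133 = 18.9.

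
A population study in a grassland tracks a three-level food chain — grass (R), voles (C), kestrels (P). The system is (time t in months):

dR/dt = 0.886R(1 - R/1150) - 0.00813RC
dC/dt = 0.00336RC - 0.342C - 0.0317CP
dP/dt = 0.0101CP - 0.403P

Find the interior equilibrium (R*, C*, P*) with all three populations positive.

From dP/dt = 0: 0.0101C* = 0.403, so C* = 39.9.
From dR/dt = 0: 0.886(1 - R*/1150) = 0.00813·39.9, giving R* = 1150·(1 - 0.366) = 729.
From dC/dt = 0: 0.00336·729 - 0.342 = 0.0317P*, so P* = 2.11/0.0317 = 66.5.

R* ≈ 729, C* ≈ 39.9, P* ≈ 66.5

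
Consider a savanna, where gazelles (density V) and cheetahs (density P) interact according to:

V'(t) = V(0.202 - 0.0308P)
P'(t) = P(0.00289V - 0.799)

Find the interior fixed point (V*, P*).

V* ≈ 276, P* ≈ 6.56

Set dP/dt = 0 with P > 0: 0.00289V - 0.799 = 0, so V* = 0.799/0.00289 = 276.
Set dV/dt = 0 with V > 0: 0.202 - 0.0308P = 0, so P* = 0.202/0.0308 = 6.56.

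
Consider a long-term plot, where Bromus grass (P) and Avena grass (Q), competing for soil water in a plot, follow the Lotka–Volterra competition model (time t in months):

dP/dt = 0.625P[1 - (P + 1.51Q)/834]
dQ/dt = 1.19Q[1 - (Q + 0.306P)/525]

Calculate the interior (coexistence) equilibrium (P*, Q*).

Setting both brackets to zero gives the nullclines P + 1.51Q = 834 and 0.306P + Q = 525.
Substituting Q = 525 - 0.306P into the first: P(1 - 1.51·0.306) = 834 - 1.51·525.
So P* = 41.2/0.538 = 76.7, and then Q* = 525 - 0.306·76.7 = 502.

P* ≈ 76.7, Q* ≈ 502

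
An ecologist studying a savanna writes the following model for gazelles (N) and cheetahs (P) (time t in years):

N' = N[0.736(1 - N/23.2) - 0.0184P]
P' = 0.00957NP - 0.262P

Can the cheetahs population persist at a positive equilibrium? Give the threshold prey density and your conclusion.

Threshold N = 27.4; K < 27.4, so no, the predator goes extinct.

The predator equation gives dP/dt > 0 only when N > 0.262/0.00957 = 27.4.
Without the predator, N → K = 23.2. Since 23.2 < 27.4, the predator cannot invade.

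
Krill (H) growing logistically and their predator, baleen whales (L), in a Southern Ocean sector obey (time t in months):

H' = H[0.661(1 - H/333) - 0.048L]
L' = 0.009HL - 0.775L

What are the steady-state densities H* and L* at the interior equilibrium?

H* ≈ 86.1, L* ≈ 10.2

From dL/dt = 0 with L > 0: 0.009H* = 0.775, so H* = 86.1.
Substitute into dH/dt = 0: 0.661(1 - 86.1/333) = 0.048L*.
The bracket is 0.741, giving L* = 0.49/0.048 = 10.2.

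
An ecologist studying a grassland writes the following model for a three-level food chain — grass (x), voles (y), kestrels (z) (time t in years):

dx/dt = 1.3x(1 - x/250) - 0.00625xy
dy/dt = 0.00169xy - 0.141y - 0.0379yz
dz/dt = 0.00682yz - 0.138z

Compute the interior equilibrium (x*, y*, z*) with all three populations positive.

x* ≈ 226, y* ≈ 20.2, z* ≈ 6.34

From dz/dt = 0: 0.00682y* = 0.138, so y* = 20.2.
From dx/dt = 0: 1.3(1 - x*/250) = 0.00625·20.2, giving x* = 250·(1 - 0.0973) = 226.
From dy/dt = 0: 0.00169·226 - 0.141 = 0.0379z*, so z* = 0.24/0.0379 = 6.34.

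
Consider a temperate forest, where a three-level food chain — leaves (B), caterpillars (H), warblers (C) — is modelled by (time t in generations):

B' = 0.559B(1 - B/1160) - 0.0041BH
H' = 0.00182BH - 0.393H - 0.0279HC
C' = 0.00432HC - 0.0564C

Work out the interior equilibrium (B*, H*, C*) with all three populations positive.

From dC/dt = 0: 0.00432H* = 0.0564, so H* = 13.1.
From dB/dt = 0: 0.559(1 - B*/1160) = 0.0041·13.1, giving B* = 1160·(1 - 0.0958) = 1050.
From dH/dt = 0: 0.00182·1050 - 0.393 = 0.0279C*, so C* = 1.52/0.0279 = 54.3.

B* ≈ 1050, H* ≈ 13.1, C* ≈ 54.3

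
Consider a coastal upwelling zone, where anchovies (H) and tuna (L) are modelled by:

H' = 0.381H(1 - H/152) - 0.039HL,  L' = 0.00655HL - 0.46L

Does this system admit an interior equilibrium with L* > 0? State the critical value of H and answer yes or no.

Threshold H = 70.2; K > 70.2, so yes, the predator persists.

The predator equation gives dL/dt > 0 only when H > 0.46/0.00655 = 70.2.
Without the predator, H → K = 152. Since 152 > 70.2, the predator can invade and persist.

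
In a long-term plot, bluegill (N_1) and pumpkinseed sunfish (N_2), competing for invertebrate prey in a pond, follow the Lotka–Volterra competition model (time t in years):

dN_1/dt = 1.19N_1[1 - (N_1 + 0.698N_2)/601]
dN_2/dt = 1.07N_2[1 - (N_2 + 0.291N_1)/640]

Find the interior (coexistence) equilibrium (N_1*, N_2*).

N_1* ≈ 194, N_2* ≈ 584

Setting both brackets to zero gives the nullclines N_1 + 0.698N_2 = 601 and 0.291N_1 + N_2 = 640.
Substituting N_2 = 640 - 0.291N_1 into the first: N_1(1 - 0.698·0.291) = 601 - 0.698·640.
So N_1* = 154/0.797 = 194, and then N_2* = 640 - 0.291·194 = 584.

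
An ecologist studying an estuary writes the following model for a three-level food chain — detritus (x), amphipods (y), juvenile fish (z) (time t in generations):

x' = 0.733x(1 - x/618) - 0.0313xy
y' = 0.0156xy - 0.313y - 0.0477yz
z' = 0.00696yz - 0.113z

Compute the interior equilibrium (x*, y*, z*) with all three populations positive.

From dz/dt = 0: 0.00696y* = 0.113, so y* = 16.2.
From dx/dt = 0: 0.733(1 - x*/618) = 0.0313·16.2, giving x* = 618·(1 - 0.693) = 190.
From dy/dt = 0: 0.0156·190 - 0.313 = 0.0477z*, so z* = 2.64/0.0477 = 55.4.

x* ≈ 190, y* ≈ 16.2, z* ≈ 55.4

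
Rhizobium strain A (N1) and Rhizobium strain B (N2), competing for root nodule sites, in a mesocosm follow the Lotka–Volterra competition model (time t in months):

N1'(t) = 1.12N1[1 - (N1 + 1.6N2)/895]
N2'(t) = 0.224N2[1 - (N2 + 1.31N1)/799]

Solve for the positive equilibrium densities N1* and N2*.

N1* ≈ 350, N2* ≈ 341

Setting both brackets to zero gives the nullclines N1 + 1.6N2 = 895 and 1.31N1 + N2 = 799.
Substituting N2 = 799 - 1.31N1 into the first: N1(1 - 1.6·1.31) = 895 - 1.6·799.
So N1* = -383/-1.1 = 350, and then N2* = 799 - 1.31·350 = 341.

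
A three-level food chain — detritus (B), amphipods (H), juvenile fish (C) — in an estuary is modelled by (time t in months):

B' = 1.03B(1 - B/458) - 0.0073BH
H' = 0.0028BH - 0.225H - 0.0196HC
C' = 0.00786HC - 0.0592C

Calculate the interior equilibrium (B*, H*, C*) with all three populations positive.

From dC/dt = 0: 0.00786H* = 0.0592, so H* = 7.53.
From dB/dt = 0: 1.03(1 - B*/458) = 0.0073·7.53, giving B* = 458·(1 - 0.0534) = 434.
From dH/dt = 0: 0.0028·434 - 0.225 = 0.0196C*, so C* = 0.989/0.0196 = 50.5.

B* ≈ 434, H* ≈ 7.53, C* ≈ 50.5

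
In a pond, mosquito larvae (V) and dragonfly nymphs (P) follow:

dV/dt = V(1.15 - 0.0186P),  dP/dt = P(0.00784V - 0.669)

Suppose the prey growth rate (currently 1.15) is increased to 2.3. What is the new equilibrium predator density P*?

At the interior fixed point, setting dV/dt = 0 with V > 0 fixes P* = (prey growth rate)/(VP coefficient) — independent of the other coefficients.
With the change, P* = 2.3/0.0186 = 124; it rises from 61.8.

P* ≈ 124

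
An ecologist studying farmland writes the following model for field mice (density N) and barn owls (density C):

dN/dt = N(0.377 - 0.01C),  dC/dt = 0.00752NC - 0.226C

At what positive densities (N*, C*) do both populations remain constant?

N* ≈ 30.1, C* ≈ 37.7

Set dC/dt = 0 with C > 0: 0.00752N - 0.226 = 0, so N* = 0.226/0.00752 = 30.1.
Set dN/dt = 0 with N > 0: 0.377 - 0.01C = 0, so C* = 0.377/0.01 = 37.7.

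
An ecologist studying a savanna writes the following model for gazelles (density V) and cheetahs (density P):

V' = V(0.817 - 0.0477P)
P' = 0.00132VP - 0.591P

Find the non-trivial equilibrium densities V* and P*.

V* ≈ 448, P* ≈ 17.1

Set dP/dt = 0 with P > 0: 0.00132V - 0.591 = 0, so V* = 0.591/0.00132 = 448.
Set dV/dt = 0 with V > 0: 0.817 - 0.0477P = 0, so P* = 0.817/0.0477 = 17.1.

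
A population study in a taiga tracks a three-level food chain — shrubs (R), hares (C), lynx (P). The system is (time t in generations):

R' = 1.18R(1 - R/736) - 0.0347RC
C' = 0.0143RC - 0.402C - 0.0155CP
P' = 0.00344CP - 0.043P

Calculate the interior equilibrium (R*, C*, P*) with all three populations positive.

From dP/dt = 0: 0.00344C* = 0.043, so C* = 12.5.
From dR/dt = 0: 1.18(1 - R*/736) = 0.0347·12.5, giving R* = 736·(1 - 0.368) = 465.
From dC/dt = 0: 0.0143·465 - 0.402 = 0.0155P*, so P* = 6.25/0.0155 = 403.

R* ≈ 465, C* ≈ 12.5, P* ≈ 403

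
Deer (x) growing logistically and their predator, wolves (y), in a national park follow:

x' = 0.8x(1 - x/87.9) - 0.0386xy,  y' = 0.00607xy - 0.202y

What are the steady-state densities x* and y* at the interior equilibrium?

From dy/dt = 0 with y > 0: 0.00607x* = 0.202, so x* = 33.3.
Substitute into dx/dt = 0: 0.8(1 - 33.3/87.9) = 0.0386y*.
The bracket is 0.621, giving y* = 0.497/0.0386 = 12.9.

x* ≈ 33.3, y* ≈ 12.9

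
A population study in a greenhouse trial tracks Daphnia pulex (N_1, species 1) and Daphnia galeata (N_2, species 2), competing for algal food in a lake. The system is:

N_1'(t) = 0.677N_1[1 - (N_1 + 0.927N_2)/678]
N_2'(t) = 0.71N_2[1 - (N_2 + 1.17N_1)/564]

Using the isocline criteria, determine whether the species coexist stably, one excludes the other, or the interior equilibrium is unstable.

Compare the nullcline intercepts: K1/α12 = 678/0.927 = 731 > K2 = 564; K2/α21 = 564/1.17 = 482 < K1 = 678.
Since the inequalities point opposite ways, species 1 can invade but species 2 cannot.

species 1 excludes species 2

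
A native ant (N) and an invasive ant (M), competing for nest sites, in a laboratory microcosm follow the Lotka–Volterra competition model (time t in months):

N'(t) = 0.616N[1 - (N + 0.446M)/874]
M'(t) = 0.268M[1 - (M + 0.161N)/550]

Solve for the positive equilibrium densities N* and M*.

N* ≈ 677, M* ≈ 441

Setting both brackets to zero gives the nullclines N + 0.446M = 874 and 0.161N + M = 550.
Substituting M = 550 - 0.161N into the first: N(1 - 0.446·0.161) = 874 - 0.446·550.
So N* = 629/0.928 = 677, and then M* = 550 - 0.161·677 = 441.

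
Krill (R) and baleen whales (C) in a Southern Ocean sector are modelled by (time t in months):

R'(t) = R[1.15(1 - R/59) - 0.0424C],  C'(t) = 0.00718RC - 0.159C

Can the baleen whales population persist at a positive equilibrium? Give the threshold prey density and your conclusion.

Threshold R = 22.1; K > 22.1, so yes, the predator persists.

The predator equation gives dC/dt > 0 only when R > 0.159/0.00718 = 22.1.
Without the predator, R → K = 59. Since 59 > 22.1, the predator can invade and persist.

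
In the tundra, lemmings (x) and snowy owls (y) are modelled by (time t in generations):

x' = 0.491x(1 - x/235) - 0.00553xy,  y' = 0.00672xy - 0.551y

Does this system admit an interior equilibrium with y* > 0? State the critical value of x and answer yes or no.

The predator equation gives dy/dt > 0 only when x > 0.551/0.00672 = 82.
Without the predator, x → K = 235. Since 235 > 82, the predator can invade and persist.

Threshold x = 82; K > 82, so yes, the predator persists.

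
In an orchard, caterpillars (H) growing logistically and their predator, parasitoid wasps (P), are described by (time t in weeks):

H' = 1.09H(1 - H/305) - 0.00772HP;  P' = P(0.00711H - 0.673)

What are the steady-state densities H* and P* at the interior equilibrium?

From dP/dt = 0 with P > 0: 0.00711H* = 0.673, so H* = 94.7.
Substitute into dH/dt = 0: 1.09(1 - 94.7/305) = 0.00772P*.
The bracket is 0.69, giving P* = 0.752/0.00772 = 97.4.

H* ≈ 94.7, P* ≈ 97.4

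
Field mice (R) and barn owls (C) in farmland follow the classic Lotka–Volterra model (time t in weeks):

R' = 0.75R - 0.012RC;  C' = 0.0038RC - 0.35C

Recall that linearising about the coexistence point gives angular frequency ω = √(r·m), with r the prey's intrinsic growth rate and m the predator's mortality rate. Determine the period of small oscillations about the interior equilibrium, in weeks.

T ≈ 12.3 weeks

Here r = 0.75 and m = 0.35, so r·m = 0.262.
ω = √0.262 = 0.512 per week, hence T = 2π/ω ≈ 12.3 weeks.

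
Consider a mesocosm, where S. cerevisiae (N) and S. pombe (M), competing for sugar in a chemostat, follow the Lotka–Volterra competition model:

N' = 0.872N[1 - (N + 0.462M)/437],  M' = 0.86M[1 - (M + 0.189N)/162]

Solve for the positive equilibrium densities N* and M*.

N* ≈ 397, M* ≈ 87

Setting both brackets to zero gives the nullclines N + 0.462M = 437 and 0.189N + M = 162.
Substituting M = 162 - 0.189N into the first: N(1 - 0.462·0.189) = 437 - 0.462·162.
So N* = 362/0.913 = 397, and then M* = 162 - 0.189·397 = 87.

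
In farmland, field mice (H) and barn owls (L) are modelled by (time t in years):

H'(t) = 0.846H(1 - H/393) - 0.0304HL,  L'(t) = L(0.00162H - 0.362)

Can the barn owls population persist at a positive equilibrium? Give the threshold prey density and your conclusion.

The predator equation gives dL/dt > 0 only when H > 0.362/0.00162 = 223.
Without the predator, H → K = 393. Since 393 > 223, the predator can invade and persist.

Threshold H = 223; K > 223, so yes, the predator persists.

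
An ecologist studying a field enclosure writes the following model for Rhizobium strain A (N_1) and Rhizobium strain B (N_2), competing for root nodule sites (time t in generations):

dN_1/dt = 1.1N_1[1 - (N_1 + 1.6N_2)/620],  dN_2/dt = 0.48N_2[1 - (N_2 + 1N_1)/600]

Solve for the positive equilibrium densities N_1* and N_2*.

Setting both brackets to zero gives the nullclines N_1 + 1.6N_2 = 620 and 1N_1 + N_2 = 600.
Substituting N_2 = 600 - 1N_1 into the first: N_1(1 - 1.6·1) = 620 - 1.6·600.
So N_1* = -340/-0.6 = 567, and then N_2* = 600 - 1·567 = 33.3.

N_1* ≈ 567, N_2* ≈ 33.3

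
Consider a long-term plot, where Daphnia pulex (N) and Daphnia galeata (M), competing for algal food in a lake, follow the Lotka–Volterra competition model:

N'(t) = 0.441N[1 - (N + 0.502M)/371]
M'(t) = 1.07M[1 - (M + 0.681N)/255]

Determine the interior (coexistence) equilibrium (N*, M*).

N* ≈ 369, M* ≈ 3.57

Setting both brackets to zero gives the nullclines N + 0.502M = 371 and 0.681N + M = 255.
Substituting M = 255 - 0.681N into the first: N(1 - 0.502·0.681) = 371 - 0.502·255.
So N* = 243/0.658 = 369, and then M* = 255 - 0.681·369 = 3.57.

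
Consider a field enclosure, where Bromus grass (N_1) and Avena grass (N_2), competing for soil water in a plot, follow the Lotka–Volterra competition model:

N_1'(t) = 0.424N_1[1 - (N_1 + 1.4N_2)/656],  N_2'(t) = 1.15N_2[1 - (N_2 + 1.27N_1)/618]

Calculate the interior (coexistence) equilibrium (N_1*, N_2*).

Setting both brackets to zero gives the nullclines N_1 + 1.4N_2 = 656 and 1.27N_1 + N_2 = 618.
Substituting N_2 = 618 - 1.27N_1 into the first: N_1(1 - 1.4·1.27) = 656 - 1.4·618.
So N_1* = -209/-0.778 = 269, and then N_2* = 618 - 1.27·269 = 277.

N_1* ≈ 269, N_2* ≈ 277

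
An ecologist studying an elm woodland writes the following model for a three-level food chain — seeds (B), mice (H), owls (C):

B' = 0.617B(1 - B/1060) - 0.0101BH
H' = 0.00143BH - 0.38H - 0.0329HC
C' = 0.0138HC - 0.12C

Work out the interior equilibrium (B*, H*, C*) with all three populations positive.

B* ≈ 909, H* ≈ 8.7, C* ≈ 28

From dC/dt = 0: 0.0138H* = 0.12, so H* = 8.7.
From dB/dt = 0: 0.617(1 - B*/1060) = 0.0101·8.7, giving B* = 1060·(1 - 0.142) = 909.
From dH/dt = 0: 0.00143·909 - 0.38 = 0.0329C*, so C* = 0.92/0.0329 = 28.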